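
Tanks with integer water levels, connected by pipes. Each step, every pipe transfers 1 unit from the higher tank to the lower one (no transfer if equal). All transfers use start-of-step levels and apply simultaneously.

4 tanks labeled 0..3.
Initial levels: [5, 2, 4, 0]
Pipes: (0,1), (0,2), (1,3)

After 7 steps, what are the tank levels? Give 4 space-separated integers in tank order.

Step 1: flows [0->1,0->2,1->3] -> levels [3 2 5 1]
Step 2: flows [0->1,2->0,1->3] -> levels [3 2 4 2]
Step 3: flows [0->1,2->0,1=3] -> levels [3 3 3 2]
Step 4: flows [0=1,0=2,1->3] -> levels [3 2 3 3]
Step 5: flows [0->1,0=2,3->1] -> levels [2 4 3 2]
Step 6: flows [1->0,2->0,1->3] -> levels [4 2 2 3]
Step 7: flows [0->1,0->2,3->1] -> levels [2 4 3 2]

Answer: 2 4 3 2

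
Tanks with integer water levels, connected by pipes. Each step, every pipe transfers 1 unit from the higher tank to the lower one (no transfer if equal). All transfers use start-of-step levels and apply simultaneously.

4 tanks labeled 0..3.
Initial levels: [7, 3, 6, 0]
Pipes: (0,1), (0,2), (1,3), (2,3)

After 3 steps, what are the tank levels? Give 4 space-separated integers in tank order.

Answer: 3 5 5 3

Derivation:
Step 1: flows [0->1,0->2,1->3,2->3] -> levels [5 3 6 2]
Step 2: flows [0->1,2->0,1->3,2->3] -> levels [5 3 4 4]
Step 3: flows [0->1,0->2,3->1,2=3] -> levels [3 5 5 3]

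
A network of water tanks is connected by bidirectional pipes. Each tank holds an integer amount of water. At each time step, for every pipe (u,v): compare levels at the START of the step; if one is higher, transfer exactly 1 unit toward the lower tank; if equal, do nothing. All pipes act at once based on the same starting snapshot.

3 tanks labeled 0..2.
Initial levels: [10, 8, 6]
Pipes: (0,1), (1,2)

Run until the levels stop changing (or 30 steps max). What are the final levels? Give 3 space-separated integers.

Step 1: flows [0->1,1->2] -> levels [9 8 7]
Step 2: flows [0->1,1->2] -> levels [8 8 8]
Step 3: flows [0=1,1=2] -> levels [8 8 8]
  -> stable (no change)

Answer: 8 8 8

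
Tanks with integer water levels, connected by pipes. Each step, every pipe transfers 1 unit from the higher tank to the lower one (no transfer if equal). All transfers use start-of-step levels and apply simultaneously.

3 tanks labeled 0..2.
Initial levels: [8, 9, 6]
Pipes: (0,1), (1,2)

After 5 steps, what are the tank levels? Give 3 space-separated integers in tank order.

Answer: 8 7 8

Derivation:
Step 1: flows [1->0,1->2] -> levels [9 7 7]
Step 2: flows [0->1,1=2] -> levels [8 8 7]
Step 3: flows [0=1,1->2] -> levels [8 7 8]
Step 4: flows [0->1,2->1] -> levels [7 9 7]
Step 5: flows [1->0,1->2] -> levels [8 7 8]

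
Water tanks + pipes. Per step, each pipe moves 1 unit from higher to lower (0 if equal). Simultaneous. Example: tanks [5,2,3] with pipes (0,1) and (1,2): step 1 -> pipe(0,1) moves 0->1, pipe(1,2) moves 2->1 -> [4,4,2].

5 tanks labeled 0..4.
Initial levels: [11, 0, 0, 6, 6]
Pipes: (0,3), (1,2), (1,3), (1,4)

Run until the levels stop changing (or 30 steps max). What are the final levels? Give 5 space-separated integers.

Step 1: flows [0->3,1=2,3->1,4->1] -> levels [10 2 0 6 5]
Step 2: flows [0->3,1->2,3->1,4->1] -> levels [9 3 1 6 4]
Step 3: flows [0->3,1->2,3->1,4->1] -> levels [8 4 2 6 3]
Step 4: flows [0->3,1->2,3->1,1->4] -> levels [7 3 3 6 4]
Step 5: flows [0->3,1=2,3->1,4->1] -> levels [6 5 3 6 3]
Step 6: flows [0=3,1->2,3->1,1->4] -> levels [6 4 4 5 4]
Step 7: flows [0->3,1=2,3->1,1=4] -> levels [5 5 4 5 4]
Step 8: flows [0=3,1->2,1=3,1->4] -> levels [5 3 5 5 5]
Step 9: flows [0=3,2->1,3->1,4->1] -> levels [5 6 4 4 4]
Step 10: flows [0->3,1->2,1->3,1->4] -> levels [4 3 5 6 5]
Step 11: flows [3->0,2->1,3->1,4->1] -> levels [5 6 4 4 4]
  -> period-2 cycle: step 11 state = step 9 state; never stabilizes
  -> state at step 30: (30-9) mod 2 = 1, same as step 10 -> [4 3 5 6 5]

Answer: 4 3 5 6 5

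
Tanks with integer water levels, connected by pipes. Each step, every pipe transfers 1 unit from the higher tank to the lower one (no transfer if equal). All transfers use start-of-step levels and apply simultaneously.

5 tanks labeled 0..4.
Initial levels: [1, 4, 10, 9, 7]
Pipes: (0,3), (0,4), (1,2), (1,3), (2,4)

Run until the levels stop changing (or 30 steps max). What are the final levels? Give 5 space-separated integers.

Answer: 5 7 6 6 7

Derivation:
Step 1: flows [3->0,4->0,2->1,3->1,2->4] -> levels [3 6 8 7 7]
Step 2: flows [3->0,4->0,2->1,3->1,2->4] -> levels [5 8 6 5 7]
Step 3: flows [0=3,4->0,1->2,1->3,4->2] -> levels [6 6 8 6 5]
Step 4: flows [0=3,0->4,2->1,1=3,2->4] -> levels [5 7 6 6 7]
Step 5: flows [3->0,4->0,1->2,1->3,4->2] -> levels [7 5 8 6 5]
Step 6: flows [0->3,0->4,2->1,3->1,2->4] -> levels [5 7 6 6 7]
  -> period-2 cycle: step 6 state = step 4 state; never stabilizes
  -> state at step 30: (30-4) mod 2 = 0, same as step 4 -> [5 7 6 6 7]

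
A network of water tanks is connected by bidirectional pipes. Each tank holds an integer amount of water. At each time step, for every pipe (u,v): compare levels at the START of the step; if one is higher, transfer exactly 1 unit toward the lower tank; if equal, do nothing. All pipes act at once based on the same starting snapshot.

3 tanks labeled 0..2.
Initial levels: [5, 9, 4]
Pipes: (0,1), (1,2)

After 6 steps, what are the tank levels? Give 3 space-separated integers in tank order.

Answer: 7 5 6

Derivation:
Step 1: flows [1->0,1->2] -> levels [6 7 5]
Step 2: flows [1->0,1->2] -> levels [7 5 6]
Step 3: flows [0->1,2->1] -> levels [6 7 5]
  -> period-2 cycle: step 3 state = step 1 state
  -> state at step 6: (6-1) mod 2 = 1, same as step 2 -> [7 5 6]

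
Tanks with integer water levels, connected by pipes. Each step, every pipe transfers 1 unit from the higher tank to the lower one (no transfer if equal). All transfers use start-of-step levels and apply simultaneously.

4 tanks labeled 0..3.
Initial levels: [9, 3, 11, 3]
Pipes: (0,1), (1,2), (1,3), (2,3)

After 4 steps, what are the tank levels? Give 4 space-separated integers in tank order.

Step 1: flows [0->1,2->1,1=3,2->3] -> levels [8 5 9 4]
Step 2: flows [0->1,2->1,1->3,2->3] -> levels [7 6 7 6]
Step 3: flows [0->1,2->1,1=3,2->3] -> levels [6 8 5 7]
Step 4: flows [1->0,1->2,1->3,3->2] -> levels [7 5 7 7]

Answer: 7 5 7 7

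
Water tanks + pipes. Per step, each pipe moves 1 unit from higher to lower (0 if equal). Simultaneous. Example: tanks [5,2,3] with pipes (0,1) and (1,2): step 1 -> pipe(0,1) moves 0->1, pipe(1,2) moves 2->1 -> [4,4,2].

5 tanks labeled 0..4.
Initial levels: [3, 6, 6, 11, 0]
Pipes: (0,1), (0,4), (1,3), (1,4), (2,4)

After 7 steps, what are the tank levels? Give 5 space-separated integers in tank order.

Answer: 5 7 5 5 4

Derivation:
Step 1: flows [1->0,0->4,3->1,1->4,2->4] -> levels [3 5 5 10 3]
Step 2: flows [1->0,0=4,3->1,1->4,2->4] -> levels [4 4 4 9 5]
Step 3: flows [0=1,4->0,3->1,4->1,4->2] -> levels [5 6 5 8 2]
Step 4: flows [1->0,0->4,3->1,1->4,2->4] -> levels [5 5 4 7 5]
Step 5: flows [0=1,0=4,3->1,1=4,4->2] -> levels [5 6 5 6 4]
Step 6: flows [1->0,0->4,1=3,1->4,2->4] -> levels [5 4 4 6 7]
Step 7: flows [0->1,4->0,3->1,4->1,4->2] -> levels [5 7 5 5 4]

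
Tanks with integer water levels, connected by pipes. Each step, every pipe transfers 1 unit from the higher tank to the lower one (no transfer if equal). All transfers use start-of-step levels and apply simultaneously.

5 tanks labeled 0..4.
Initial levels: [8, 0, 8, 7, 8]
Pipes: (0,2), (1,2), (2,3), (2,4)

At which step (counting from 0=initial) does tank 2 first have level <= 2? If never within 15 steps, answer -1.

Step 1: flows [0=2,2->1,2->3,2=4] -> levels [8 1 6 8 8]
Step 2: flows [0->2,2->1,3->2,4->2] -> levels [7 2 8 7 7]
Step 3: flows [2->0,2->1,2->3,2->4] -> levels [8 3 4 8 8]
Step 4: flows [0->2,2->1,3->2,4->2] -> levels [7 4 6 7 7]
Step 5: flows [0->2,2->1,3->2,4->2] -> levels [6 5 8 6 6]
Step 6: flows [2->0,2->1,2->3,2->4] -> levels [7 6 4 7 7]
Step 7: flows [0->2,1->2,3->2,4->2] -> levels [6 5 8 6 6]
  -> period-2 cycle (repeats step 5); tank 2 never drops to <=2
Tank 2 never reaches <=2 within 15 steps

Answer: -1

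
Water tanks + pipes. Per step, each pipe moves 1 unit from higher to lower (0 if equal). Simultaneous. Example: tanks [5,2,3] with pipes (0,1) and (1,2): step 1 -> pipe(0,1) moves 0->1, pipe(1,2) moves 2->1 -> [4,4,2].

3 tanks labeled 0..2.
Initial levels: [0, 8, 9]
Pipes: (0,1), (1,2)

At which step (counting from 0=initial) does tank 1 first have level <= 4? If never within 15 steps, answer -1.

Step 1: flows [1->0,2->1] -> levels [1 8 8]
Step 2: flows [1->0,1=2] -> levels [2 7 8]
Step 3: flows [1->0,2->1] -> levels [3 7 7]
Step 4: flows [1->0,1=2] -> levels [4 6 7]
Step 5: flows [1->0,2->1] -> levels [5 6 6]
Step 6: flows [1->0,1=2] -> levels [6 5 6]
Step 7: flows [0->1,2->1] -> levels [5 7 5]
Step 8: flows [1->0,1->2] -> levels [6 5 6]
  -> period-2 cycle (repeats step 6); tank 1 never drops to <=4
Tank 1 never reaches <=4 within 15 steps

Answer: -1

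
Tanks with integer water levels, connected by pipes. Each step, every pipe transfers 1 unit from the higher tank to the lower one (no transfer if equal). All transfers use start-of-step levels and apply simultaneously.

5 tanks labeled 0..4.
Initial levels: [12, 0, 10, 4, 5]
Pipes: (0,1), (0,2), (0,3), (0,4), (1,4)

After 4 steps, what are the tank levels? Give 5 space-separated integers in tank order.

Answer: 8 4 8 5 6

Derivation:
Step 1: flows [0->1,0->2,0->3,0->4,4->1] -> levels [8 2 11 5 5]
Step 2: flows [0->1,2->0,0->3,0->4,4->1] -> levels [6 4 10 6 5]
Step 3: flows [0->1,2->0,0=3,0->4,4->1] -> levels [5 6 9 6 5]
Step 4: flows [1->0,2->0,3->0,0=4,1->4] -> levels [8 4 8 5 6]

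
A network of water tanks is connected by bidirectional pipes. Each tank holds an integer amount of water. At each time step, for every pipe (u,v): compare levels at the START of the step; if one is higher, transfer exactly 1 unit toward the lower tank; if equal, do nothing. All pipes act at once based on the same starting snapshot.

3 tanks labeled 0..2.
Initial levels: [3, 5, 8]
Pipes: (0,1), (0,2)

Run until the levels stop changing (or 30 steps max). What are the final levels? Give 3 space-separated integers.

Answer: 4 6 6

Derivation:
Step 1: flows [1->0,2->0] -> levels [5 4 7]
Step 2: flows [0->1,2->0] -> levels [5 5 6]
Step 3: flows [0=1,2->0] -> levels [6 5 5]
Step 4: flows [0->1,0->2] -> levels [4 6 6]
Step 5: flows [1->0,2->0] -> levels [6 5 5]
  -> period-2 cycle: step 5 state = step 3 state; never stabilizes
  -> state at step 30: (30-3) mod 2 = 1, same as step 4 -> [4 6 6]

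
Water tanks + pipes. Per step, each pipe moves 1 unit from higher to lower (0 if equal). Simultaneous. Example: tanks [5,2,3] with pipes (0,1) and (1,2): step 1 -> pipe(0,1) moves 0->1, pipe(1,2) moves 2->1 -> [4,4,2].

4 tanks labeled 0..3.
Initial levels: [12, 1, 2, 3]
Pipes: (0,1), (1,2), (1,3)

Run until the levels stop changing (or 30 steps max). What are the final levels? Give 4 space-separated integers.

Answer: 4 6 4 4

Derivation:
Step 1: flows [0->1,2->1,3->1] -> levels [11 4 1 2]
Step 2: flows [0->1,1->2,1->3] -> levels [10 3 2 3]
Step 3: flows [0->1,1->2,1=3] -> levels [9 3 3 3]
Step 4: flows [0->1,1=2,1=3] -> levels [8 4 3 3]
Step 5: flows [0->1,1->2,1->3] -> levels [7 3 4 4]
Step 6: flows [0->1,2->1,3->1] -> levels [6 6 3 3]
Step 7: flows [0=1,1->2,1->3] -> levels [6 4 4 4]
Step 8: flows [0->1,1=2,1=3] -> levels [5 5 4 4]
Step 9: flows [0=1,1->2,1->3] -> levels [5 3 5 5]
Step 10: flows [0->1,2->1,3->1] -> levels [4 6 4 4]
Step 11: flows [1->0,1->2,1->3] -> levels [5 3 5 5]
  -> period-2 cycle: step 11 state = step 9 state; never stabilizes
  -> state at step 30: (30-9) mod 2 = 1, same as step 10 -> [4 6 4 4]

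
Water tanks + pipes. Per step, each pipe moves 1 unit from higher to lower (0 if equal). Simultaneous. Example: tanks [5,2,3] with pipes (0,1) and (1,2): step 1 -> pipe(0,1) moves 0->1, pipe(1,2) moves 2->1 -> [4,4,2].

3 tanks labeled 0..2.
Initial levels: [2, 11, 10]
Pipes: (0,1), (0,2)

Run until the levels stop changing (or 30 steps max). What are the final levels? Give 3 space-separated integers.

Answer: 7 8 8

Derivation:
Step 1: flows [1->0,2->0] -> levels [4 10 9]
Step 2: flows [1->0,2->0] -> levels [6 9 8]
Step 3: flows [1->0,2->0] -> levels [8 8 7]
Step 4: flows [0=1,0->2] -> levels [7 8 8]
Step 5: flows [1->0,2->0] -> levels [9 7 7]
Step 6: flows [0->1,0->2] -> levels [7 8 8]
  -> period-2 cycle: step 6 state = step 4 state; never stabilizes
  -> state at step 30: (30-4) mod 2 = 0, same as step 4 -> [7 8 8]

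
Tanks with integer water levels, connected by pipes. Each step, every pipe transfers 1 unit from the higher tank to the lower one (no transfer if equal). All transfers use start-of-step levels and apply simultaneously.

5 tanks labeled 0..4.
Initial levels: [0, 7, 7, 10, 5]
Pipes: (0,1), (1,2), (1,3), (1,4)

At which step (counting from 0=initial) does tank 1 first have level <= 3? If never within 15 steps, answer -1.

Answer: 5

Derivation:
Step 1: flows [1->0,1=2,3->1,1->4] -> levels [1 6 7 9 6]
Step 2: flows [1->0,2->1,3->1,1=4] -> levels [2 7 6 8 6]
Step 3: flows [1->0,1->2,3->1,1->4] -> levels [3 5 7 7 7]
Step 4: flows [1->0,2->1,3->1,4->1] -> levels [4 7 6 6 6]
Step 5: flows [1->0,1->2,1->3,1->4] -> levels [5 3 7 7 7]
Tank 1 first reaches <=3 at step 5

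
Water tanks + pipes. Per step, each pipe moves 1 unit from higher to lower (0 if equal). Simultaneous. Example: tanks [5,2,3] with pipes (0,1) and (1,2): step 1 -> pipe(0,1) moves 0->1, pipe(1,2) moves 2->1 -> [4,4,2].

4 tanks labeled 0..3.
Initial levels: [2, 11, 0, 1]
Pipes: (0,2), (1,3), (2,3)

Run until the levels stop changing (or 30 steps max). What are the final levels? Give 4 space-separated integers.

Step 1: flows [0->2,1->3,3->2] -> levels [1 10 2 1]
Step 2: flows [2->0,1->3,2->3] -> levels [2 9 0 3]
Step 3: flows [0->2,1->3,3->2] -> levels [1 8 2 3]
Step 4: flows [2->0,1->3,3->2] -> levels [2 7 2 3]
Step 5: flows [0=2,1->3,3->2] -> levels [2 6 3 3]
Step 6: flows [2->0,1->3,2=3] -> levels [3 5 2 4]
Step 7: flows [0->2,1->3,3->2] -> levels [2 4 4 4]
Step 8: flows [2->0,1=3,2=3] -> levels [3 4 3 4]
Step 9: flows [0=2,1=3,3->2] -> levels [3 4 4 3]
Step 10: flows [2->0,1->3,2->3] -> levels [4 3 2 5]
Step 11: flows [0->2,3->1,3->2] -> levels [3 4 4 3]
  -> period-2 cycle: step 11 state = step 9 state; never stabilizes
  -> state at step 30: (30-9) mod 2 = 1, same as step 10 -> [4 3 2 5]

Answer: 4 3 2 5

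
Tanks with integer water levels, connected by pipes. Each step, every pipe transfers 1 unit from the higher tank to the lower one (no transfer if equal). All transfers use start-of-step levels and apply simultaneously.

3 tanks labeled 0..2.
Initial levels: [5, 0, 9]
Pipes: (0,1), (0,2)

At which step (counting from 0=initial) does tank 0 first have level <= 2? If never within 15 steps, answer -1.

Answer: -1

Derivation:
Step 1: flows [0->1,2->0] -> levels [5 1 8]
Step 2: flows [0->1,2->0] -> levels [5 2 7]
Step 3: flows [0->1,2->0] -> levels [5 3 6]
Step 4: flows [0->1,2->0] -> levels [5 4 5]
Step 5: flows [0->1,0=2] -> levels [4 5 5]
Step 6: flows [1->0,2->0] -> levels [6 4 4]
Step 7: flows [0->1,0->2] -> levels [4 5 5]
  -> period-2 cycle (repeats step 5); tank 0 never drops to <=2
Tank 0 never reaches <=2 within 15 steps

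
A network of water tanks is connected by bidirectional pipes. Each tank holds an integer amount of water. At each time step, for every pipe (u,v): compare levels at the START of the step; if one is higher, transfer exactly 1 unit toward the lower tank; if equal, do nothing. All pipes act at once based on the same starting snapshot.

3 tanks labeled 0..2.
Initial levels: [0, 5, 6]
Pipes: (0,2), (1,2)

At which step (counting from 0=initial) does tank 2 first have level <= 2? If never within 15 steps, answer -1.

Step 1: flows [2->0,2->1] -> levels [1 6 4]
Step 2: flows [2->0,1->2] -> levels [2 5 4]
Step 3: flows [2->0,1->2] -> levels [3 4 4]
Step 4: flows [2->0,1=2] -> levels [4 4 3]
Step 5: flows [0->2,1->2] -> levels [3 3 5]
Step 6: flows [2->0,2->1] -> levels [4 4 3]
  -> period-2 cycle (repeats step 4); tank 2 never drops to <=2
Tank 2 never reaches <=2 within 15 steps

Answer: -1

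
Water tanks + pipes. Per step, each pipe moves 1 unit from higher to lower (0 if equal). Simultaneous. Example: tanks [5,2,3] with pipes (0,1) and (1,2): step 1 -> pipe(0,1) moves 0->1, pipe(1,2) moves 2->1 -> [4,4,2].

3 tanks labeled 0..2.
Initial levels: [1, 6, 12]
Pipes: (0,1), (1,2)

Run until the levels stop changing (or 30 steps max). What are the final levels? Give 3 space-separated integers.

Answer: 6 7 6

Derivation:
Step 1: flows [1->0,2->1] -> levels [2 6 11]
Step 2: flows [1->0,2->1] -> levels [3 6 10]
Step 3: flows [1->0,2->1] -> levels [4 6 9]
Step 4: flows [1->0,2->1] -> levels [5 6 8]
Step 5: flows [1->0,2->1] -> levels [6 6 7]
Step 6: flows [0=1,2->1] -> levels [6 7 6]
Step 7: flows [1->0,1->2] -> levels [7 5 7]
Step 8: flows [0->1,2->1] -> levels [6 7 6]
  -> period-2 cycle: step 8 state = step 6 state; never stabilizes
  -> state at step 30: (30-6) mod 2 = 0, same as step 6 -> [6 7 6]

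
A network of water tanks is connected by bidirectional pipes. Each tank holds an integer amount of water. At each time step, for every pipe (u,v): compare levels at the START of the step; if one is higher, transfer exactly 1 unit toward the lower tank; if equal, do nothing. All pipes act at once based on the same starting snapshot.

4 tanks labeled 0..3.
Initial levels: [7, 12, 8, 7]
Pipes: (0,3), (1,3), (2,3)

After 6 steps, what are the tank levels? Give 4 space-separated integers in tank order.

Step 1: flows [0=3,1->3,2->3] -> levels [7 11 7 9]
Step 2: flows [3->0,1->3,3->2] -> levels [8 10 8 8]
Step 3: flows [0=3,1->3,2=3] -> levels [8 9 8 9]
Step 4: flows [3->0,1=3,3->2] -> levels [9 9 9 7]
Step 5: flows [0->3,1->3,2->3] -> levels [8 8 8 10]
Step 6: flows [3->0,3->1,3->2] -> levels [9 9 9 7]

Answer: 9 9 9 7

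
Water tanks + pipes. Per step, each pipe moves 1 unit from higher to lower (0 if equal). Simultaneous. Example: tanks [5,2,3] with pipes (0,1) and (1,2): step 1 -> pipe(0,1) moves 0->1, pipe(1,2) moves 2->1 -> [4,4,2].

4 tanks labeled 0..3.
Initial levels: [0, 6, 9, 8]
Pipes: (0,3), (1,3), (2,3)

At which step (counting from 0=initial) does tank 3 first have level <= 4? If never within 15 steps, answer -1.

Step 1: flows [3->0,3->1,2->3] -> levels [1 7 8 7]
Step 2: flows [3->0,1=3,2->3] -> levels [2 7 7 7]
Step 3: flows [3->0,1=3,2=3] -> levels [3 7 7 6]
Step 4: flows [3->0,1->3,2->3] -> levels [4 6 6 7]
Step 5: flows [3->0,3->1,3->2] -> levels [5 7 7 4]
Tank 3 first reaches <=4 at step 5

Answer: 5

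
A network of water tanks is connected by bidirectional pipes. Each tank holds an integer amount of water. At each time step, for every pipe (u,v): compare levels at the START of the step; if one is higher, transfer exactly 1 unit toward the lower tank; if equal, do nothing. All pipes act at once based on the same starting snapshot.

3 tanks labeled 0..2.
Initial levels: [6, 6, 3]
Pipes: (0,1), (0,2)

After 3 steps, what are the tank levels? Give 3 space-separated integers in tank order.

Step 1: flows [0=1,0->2] -> levels [5 6 4]
Step 2: flows [1->0,0->2] -> levels [5 5 5]
Step 3: flows [0=1,0=2] -> levels [5 5 5]

Answer: 5 5 5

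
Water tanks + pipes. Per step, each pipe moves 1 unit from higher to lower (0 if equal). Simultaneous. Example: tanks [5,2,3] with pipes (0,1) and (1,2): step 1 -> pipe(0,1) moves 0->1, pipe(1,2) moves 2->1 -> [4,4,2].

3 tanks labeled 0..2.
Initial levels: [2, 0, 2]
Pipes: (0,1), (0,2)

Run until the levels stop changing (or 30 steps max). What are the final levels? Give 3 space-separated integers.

Step 1: flows [0->1,0=2] -> levels [1 1 2]
Step 2: flows [0=1,2->0] -> levels [2 1 1]
Step 3: flows [0->1,0->2] -> levels [0 2 2]
Step 4: flows [1->0,2->0] -> levels [2 1 1]
  -> period-2 cycle: step 4 state = step 2 state; never stabilizes
  -> state at step 30: (30-2) mod 2 = 0, same as step 2 -> [2 1 1]

Answer: 2 1 1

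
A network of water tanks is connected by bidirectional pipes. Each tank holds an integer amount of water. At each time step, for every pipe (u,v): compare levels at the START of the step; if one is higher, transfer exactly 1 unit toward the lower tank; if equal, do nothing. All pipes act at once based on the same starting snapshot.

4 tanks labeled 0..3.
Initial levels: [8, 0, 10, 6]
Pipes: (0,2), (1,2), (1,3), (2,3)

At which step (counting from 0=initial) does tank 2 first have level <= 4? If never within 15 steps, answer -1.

Answer: -1

Derivation:
Step 1: flows [2->0,2->1,3->1,2->3] -> levels [9 2 7 6]
Step 2: flows [0->2,2->1,3->1,2->3] -> levels [8 4 6 6]
Step 3: flows [0->2,2->1,3->1,2=3] -> levels [7 6 6 5]
Step 4: flows [0->2,1=2,1->3,2->3] -> levels [6 5 6 7]
Step 5: flows [0=2,2->1,3->1,3->2] -> levels [6 7 6 5]
Step 6: flows [0=2,1->2,1->3,2->3] -> levels [6 5 6 7]
  -> period-2 cycle (repeats step 4); tank 2 never drops to <=4
Tank 2 never reaches <=4 within 15 steps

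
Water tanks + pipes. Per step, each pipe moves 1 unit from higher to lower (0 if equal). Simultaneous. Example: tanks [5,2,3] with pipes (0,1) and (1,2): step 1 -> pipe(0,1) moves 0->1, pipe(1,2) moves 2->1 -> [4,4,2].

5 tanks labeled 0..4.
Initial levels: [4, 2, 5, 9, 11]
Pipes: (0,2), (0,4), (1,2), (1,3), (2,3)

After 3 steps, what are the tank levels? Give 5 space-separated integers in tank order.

Answer: 7 6 4 6 8

Derivation:
Step 1: flows [2->0,4->0,2->1,3->1,3->2] -> levels [6 4 4 7 10]
Step 2: flows [0->2,4->0,1=2,3->1,3->2] -> levels [6 5 6 5 9]
Step 3: flows [0=2,4->0,2->1,1=3,2->3] -> levels [7 6 4 6 8]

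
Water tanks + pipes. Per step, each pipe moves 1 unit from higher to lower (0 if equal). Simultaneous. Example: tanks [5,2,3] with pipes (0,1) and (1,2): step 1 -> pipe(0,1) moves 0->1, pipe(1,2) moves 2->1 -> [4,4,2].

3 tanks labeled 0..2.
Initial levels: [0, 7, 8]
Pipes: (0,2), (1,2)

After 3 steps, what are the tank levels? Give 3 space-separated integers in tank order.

Answer: 3 6 6

Derivation:
Step 1: flows [2->0,2->1] -> levels [1 8 6]
Step 2: flows [2->0,1->2] -> levels [2 7 6]
Step 3: flows [2->0,1->2] -> levels [3 6 6]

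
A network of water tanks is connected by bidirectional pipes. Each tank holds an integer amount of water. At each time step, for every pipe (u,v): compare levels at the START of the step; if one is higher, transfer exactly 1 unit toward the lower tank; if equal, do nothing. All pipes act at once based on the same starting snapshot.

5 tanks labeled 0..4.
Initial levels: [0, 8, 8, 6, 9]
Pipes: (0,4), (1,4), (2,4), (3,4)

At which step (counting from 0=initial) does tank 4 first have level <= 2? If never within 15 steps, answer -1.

Answer: -1

Derivation:
Step 1: flows [4->0,4->1,4->2,4->3] -> levels [1 9 9 7 5]
Step 2: flows [4->0,1->4,2->4,3->4] -> levels [2 8 8 6 7]
Step 3: flows [4->0,1->4,2->4,4->3] -> levels [3 7 7 7 7]
Step 4: flows [4->0,1=4,2=4,3=4] -> levels [4 7 7 7 6]
Step 5: flows [4->0,1->4,2->4,3->4] -> levels [5 6 6 6 8]
Step 6: flows [4->0,4->1,4->2,4->3] -> levels [6 7 7 7 4]
Step 7: flows [0->4,1->4,2->4,3->4] -> levels [5 6 6 6 8]
  -> period-2 cycle (repeats step 5); tank 4 never drops to <=2
Tank 4 never reaches <=2 within 15 steps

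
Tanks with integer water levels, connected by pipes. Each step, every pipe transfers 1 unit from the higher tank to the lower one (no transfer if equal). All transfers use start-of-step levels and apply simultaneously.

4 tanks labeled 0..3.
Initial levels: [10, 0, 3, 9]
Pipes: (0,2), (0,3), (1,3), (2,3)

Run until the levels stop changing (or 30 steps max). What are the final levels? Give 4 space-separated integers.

Answer: 6 6 6 4

Derivation:
Step 1: flows [0->2,0->3,3->1,3->2] -> levels [8 1 5 8]
Step 2: flows [0->2,0=3,3->1,3->2] -> levels [7 2 7 6]
Step 3: flows [0=2,0->3,3->1,2->3] -> levels [6 3 6 7]
Step 4: flows [0=2,3->0,3->1,3->2] -> levels [7 4 7 4]
Step 5: flows [0=2,0->3,1=3,2->3] -> levels [6 4 6 6]
Step 6: flows [0=2,0=3,3->1,2=3] -> levels [6 5 6 5]
Step 7: flows [0=2,0->3,1=3,2->3] -> levels [5 5 5 7]
Step 8: flows [0=2,3->0,3->1,3->2] -> levels [6 6 6 4]
Step 9: flows [0=2,0->3,1->3,2->3] -> levels [5 5 5 7]
  -> period-2 cycle: step 9 state = step 7 state; never stabilizes
  -> state at step 30: (30-7) mod 2 = 1, same as step 8 -> [6 6 6 4]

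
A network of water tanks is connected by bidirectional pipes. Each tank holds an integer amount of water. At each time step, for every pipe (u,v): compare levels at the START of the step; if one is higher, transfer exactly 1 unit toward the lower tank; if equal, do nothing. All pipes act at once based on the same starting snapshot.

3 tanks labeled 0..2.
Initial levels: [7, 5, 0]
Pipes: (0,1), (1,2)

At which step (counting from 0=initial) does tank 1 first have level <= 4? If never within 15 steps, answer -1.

Answer: 3

Derivation:
Step 1: flows [0->1,1->2] -> levels [6 5 1]
Step 2: flows [0->1,1->2] -> levels [5 5 2]
Step 3: flows [0=1,1->2] -> levels [5 4 3]
Tank 1 first reaches <=4 at step 3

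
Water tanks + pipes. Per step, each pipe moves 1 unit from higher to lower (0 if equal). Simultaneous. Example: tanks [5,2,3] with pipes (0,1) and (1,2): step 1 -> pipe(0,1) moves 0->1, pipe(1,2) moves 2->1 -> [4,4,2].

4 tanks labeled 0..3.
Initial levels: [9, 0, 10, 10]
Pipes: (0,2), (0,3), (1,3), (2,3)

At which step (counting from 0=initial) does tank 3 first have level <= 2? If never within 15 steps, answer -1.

Answer: -1

Derivation:
Step 1: flows [2->0,3->0,3->1,2=3] -> levels [11 1 9 8]
Step 2: flows [0->2,0->3,3->1,2->3] -> levels [9 2 9 9]
Step 3: flows [0=2,0=3,3->1,2=3] -> levels [9 3 9 8]
Step 4: flows [0=2,0->3,3->1,2->3] -> levels [8 4 8 9]
Step 5: flows [0=2,3->0,3->1,3->2] -> levels [9 5 9 6]
Step 6: flows [0=2,0->3,3->1,2->3] -> levels [8 6 8 7]
Step 7: flows [0=2,0->3,3->1,2->3] -> levels [7 7 7 8]
Step 8: flows [0=2,3->0,3->1,3->2] -> levels [8 8 8 5]
Step 9: flows [0=2,0->3,1->3,2->3] -> levels [7 7 7 8]
  -> period-2 cycle (repeats step 7); tank 3 never drops to <=2
Tank 3 never reaches <=2 within 15 steps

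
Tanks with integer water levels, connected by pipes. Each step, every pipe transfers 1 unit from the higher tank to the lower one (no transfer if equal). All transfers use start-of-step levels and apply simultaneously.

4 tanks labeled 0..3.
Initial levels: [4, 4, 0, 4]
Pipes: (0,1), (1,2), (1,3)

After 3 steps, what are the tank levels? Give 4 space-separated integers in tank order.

Answer: 4 1 3 4

Derivation:
Step 1: flows [0=1,1->2,1=3] -> levels [4 3 1 4]
Step 2: flows [0->1,1->2,3->1] -> levels [3 4 2 3]
Step 3: flows [1->0,1->2,1->3] -> levels [4 1 3 4]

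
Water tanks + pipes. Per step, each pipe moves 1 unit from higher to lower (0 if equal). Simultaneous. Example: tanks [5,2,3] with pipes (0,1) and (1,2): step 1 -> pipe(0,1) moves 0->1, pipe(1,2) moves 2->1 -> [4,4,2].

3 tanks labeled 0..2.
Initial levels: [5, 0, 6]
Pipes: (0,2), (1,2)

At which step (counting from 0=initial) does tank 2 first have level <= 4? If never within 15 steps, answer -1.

Answer: 1

Derivation:
Step 1: flows [2->0,2->1] -> levels [6 1 4]
Tank 2 first reaches <=4 at step 1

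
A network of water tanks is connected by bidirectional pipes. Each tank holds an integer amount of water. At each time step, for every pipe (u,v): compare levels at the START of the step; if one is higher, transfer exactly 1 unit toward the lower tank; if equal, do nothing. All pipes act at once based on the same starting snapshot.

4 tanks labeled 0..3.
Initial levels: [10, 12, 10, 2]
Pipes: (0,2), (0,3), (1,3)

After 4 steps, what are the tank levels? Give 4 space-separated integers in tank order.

Step 1: flows [0=2,0->3,1->3] -> levels [9 11 10 4]
Step 2: flows [2->0,0->3,1->3] -> levels [9 10 9 6]
Step 3: flows [0=2,0->3,1->3] -> levels [8 9 9 8]
Step 4: flows [2->0,0=3,1->3] -> levels [9 8 8 9]

Answer: 9 8 8 9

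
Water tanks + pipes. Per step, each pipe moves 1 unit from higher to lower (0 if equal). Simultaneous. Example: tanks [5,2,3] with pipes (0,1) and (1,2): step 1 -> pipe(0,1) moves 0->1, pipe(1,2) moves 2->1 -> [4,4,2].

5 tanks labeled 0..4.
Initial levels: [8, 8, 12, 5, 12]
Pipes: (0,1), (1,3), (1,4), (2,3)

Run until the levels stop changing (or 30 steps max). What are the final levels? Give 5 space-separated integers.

Answer: 9 7 9 10 10

Derivation:
Step 1: flows [0=1,1->3,4->1,2->3] -> levels [8 8 11 7 11]
Step 2: flows [0=1,1->3,4->1,2->3] -> levels [8 8 10 9 10]
Step 3: flows [0=1,3->1,4->1,2->3] -> levels [8 10 9 9 9]
Step 4: flows [1->0,1->3,1->4,2=3] -> levels [9 7 9 10 10]
Step 5: flows [0->1,3->1,4->1,3->2] -> levels [8 10 10 8 9]
Step 6: flows [1->0,1->3,1->4,2->3] -> levels [9 7 9 10 10]
  -> period-2 cycle: step 6 state = step 4 state; never stabilizes
  -> state at step 30: (30-4) mod 2 = 0, same as step 4 -> [9 7 9 10 10]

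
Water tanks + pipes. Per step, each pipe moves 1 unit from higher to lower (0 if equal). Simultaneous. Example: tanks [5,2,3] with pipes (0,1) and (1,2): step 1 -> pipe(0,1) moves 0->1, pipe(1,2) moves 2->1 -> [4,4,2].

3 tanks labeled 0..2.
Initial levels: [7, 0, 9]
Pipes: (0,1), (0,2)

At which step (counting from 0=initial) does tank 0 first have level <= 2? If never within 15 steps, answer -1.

Answer: -1

Derivation:
Step 1: flows [0->1,2->0] -> levels [7 1 8]
Step 2: flows [0->1,2->0] -> levels [7 2 7]
Step 3: flows [0->1,0=2] -> levels [6 3 7]
Step 4: flows [0->1,2->0] -> levels [6 4 6]
Step 5: flows [0->1,0=2] -> levels [5 5 6]
Step 6: flows [0=1,2->0] -> levels [6 5 5]
Step 7: flows [0->1,0->2] -> levels [4 6 6]
Step 8: flows [1->0,2->0] -> levels [6 5 5]
  -> period-2 cycle (repeats step 6); tank 0 never drops to <=2
Tank 0 never reaches <=2 within 15 steps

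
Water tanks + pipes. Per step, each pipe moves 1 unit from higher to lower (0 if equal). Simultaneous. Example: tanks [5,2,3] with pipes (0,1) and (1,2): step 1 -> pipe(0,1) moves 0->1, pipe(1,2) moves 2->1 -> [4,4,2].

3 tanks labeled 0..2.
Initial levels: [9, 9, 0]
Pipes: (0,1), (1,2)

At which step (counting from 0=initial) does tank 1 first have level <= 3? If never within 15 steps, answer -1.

Step 1: flows [0=1,1->2] -> levels [9 8 1]
Step 2: flows [0->1,1->2] -> levels [8 8 2]
Step 3: flows [0=1,1->2] -> levels [8 7 3]
Step 4: flows [0->1,1->2] -> levels [7 7 4]
Step 5: flows [0=1,1->2] -> levels [7 6 5]
Step 6: flows [0->1,1->2] -> levels [6 6 6]
Step 7: flows [0=1,1=2] -> levels [6 6 6]
  -> stable; tank 1 stays at 6 > 3
Tank 1 never reaches <=3 within 15 steps

Answer: -1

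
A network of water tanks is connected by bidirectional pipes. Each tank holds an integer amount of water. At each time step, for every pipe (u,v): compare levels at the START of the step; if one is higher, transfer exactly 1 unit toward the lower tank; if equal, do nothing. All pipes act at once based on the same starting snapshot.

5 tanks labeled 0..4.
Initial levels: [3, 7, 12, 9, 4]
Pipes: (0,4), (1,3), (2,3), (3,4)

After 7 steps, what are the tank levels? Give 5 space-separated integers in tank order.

Answer: 7 8 8 5 7

Derivation:
Step 1: flows [4->0,3->1,2->3,3->4] -> levels [4 8 11 8 4]
Step 2: flows [0=4,1=3,2->3,3->4] -> levels [4 8 10 8 5]
Step 3: flows [4->0,1=3,2->3,3->4] -> levels [5 8 9 8 5]
Step 4: flows [0=4,1=3,2->3,3->4] -> levels [5 8 8 8 6]
Step 5: flows [4->0,1=3,2=3,3->4] -> levels [6 8 8 7 6]
Step 6: flows [0=4,1->3,2->3,3->4] -> levels [6 7 7 8 7]
Step 7: flows [4->0,3->1,3->2,3->4] -> levels [7 8 8 5 7]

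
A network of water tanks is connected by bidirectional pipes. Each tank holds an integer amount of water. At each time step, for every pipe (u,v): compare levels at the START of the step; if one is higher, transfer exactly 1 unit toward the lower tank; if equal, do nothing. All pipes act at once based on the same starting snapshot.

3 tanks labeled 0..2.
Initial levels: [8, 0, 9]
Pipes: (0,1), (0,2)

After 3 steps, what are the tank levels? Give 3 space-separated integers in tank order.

Answer: 7 3 7

Derivation:
Step 1: flows [0->1,2->0] -> levels [8 1 8]
Step 2: flows [0->1,0=2] -> levels [7 2 8]
Step 3: flows [0->1,2->0] -> levels [7 3 7]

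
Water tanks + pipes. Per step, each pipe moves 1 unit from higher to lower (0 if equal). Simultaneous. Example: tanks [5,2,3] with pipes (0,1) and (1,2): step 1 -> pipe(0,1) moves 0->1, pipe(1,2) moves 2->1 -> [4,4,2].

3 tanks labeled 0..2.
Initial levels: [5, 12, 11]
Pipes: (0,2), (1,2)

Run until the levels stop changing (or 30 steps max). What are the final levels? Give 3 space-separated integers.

Step 1: flows [2->0,1->2] -> levels [6 11 11]
Step 2: flows [2->0,1=2] -> levels [7 11 10]
Step 3: flows [2->0,1->2] -> levels [8 10 10]
Step 4: flows [2->0,1=2] -> levels [9 10 9]
Step 5: flows [0=2,1->2] -> levels [9 9 10]
Step 6: flows [2->0,2->1] -> levels [10 10 8]
Step 7: flows [0->2,1->2] -> levels [9 9 10]
  -> period-2 cycle: step 7 state = step 5 state; never stabilizes
  -> state at step 30: (30-5) mod 2 = 1, same as step 6 -> [10 10 8]

Answer: 10 10 8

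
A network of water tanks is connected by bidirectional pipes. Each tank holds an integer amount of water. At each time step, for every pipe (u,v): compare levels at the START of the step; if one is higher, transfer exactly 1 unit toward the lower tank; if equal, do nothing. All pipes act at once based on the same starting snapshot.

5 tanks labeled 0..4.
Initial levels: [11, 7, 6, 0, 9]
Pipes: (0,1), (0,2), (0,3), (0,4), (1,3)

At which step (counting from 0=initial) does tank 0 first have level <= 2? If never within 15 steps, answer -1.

Answer: -1

Derivation:
Step 1: flows [0->1,0->2,0->3,0->4,1->3] -> levels [7 7 7 2 10]
Step 2: flows [0=1,0=2,0->3,4->0,1->3] -> levels [7 6 7 4 9]
Step 3: flows [0->1,0=2,0->3,4->0,1->3] -> levels [6 6 7 6 8]
Step 4: flows [0=1,2->0,0=3,4->0,1=3] -> levels [8 6 6 6 7]
Step 5: flows [0->1,0->2,0->3,0->4,1=3] -> levels [4 7 7 7 8]
Step 6: flows [1->0,2->0,3->0,4->0,1=3] -> levels [8 6 6 6 7]
  -> period-2 cycle (repeats step 4); tank 0 never drops to <=2
Tank 0 never reaches <=2 within 15 steps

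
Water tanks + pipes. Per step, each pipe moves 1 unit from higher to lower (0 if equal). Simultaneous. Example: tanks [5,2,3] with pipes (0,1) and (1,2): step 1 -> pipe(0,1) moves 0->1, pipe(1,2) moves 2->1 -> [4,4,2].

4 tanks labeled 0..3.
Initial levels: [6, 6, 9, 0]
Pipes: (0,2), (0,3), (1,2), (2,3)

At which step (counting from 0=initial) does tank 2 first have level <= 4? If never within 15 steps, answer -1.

Answer: 3

Derivation:
Step 1: flows [2->0,0->3,2->1,2->3] -> levels [6 7 6 2]
Step 2: flows [0=2,0->3,1->2,2->3] -> levels [5 6 6 4]
Step 3: flows [2->0,0->3,1=2,2->3] -> levels [5 6 4 6]
Tank 2 first reaches <=4 at step 3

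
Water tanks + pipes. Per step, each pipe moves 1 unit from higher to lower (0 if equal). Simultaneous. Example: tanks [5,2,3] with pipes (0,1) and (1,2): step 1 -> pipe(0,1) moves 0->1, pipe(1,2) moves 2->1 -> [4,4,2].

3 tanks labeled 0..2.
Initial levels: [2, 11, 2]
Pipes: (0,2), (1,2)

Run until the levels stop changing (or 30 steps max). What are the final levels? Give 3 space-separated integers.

Step 1: flows [0=2,1->2] -> levels [2 10 3]
Step 2: flows [2->0,1->2] -> levels [3 9 3]
Step 3: flows [0=2,1->2] -> levels [3 8 4]
Step 4: flows [2->0,1->2] -> levels [4 7 4]
Step 5: flows [0=2,1->2] -> levels [4 6 5]
Step 6: flows [2->0,1->2] -> levels [5 5 5]
Step 7: flows [0=2,1=2] -> levels [5 5 5]
  -> stable (no change)

Answer: 5 5 5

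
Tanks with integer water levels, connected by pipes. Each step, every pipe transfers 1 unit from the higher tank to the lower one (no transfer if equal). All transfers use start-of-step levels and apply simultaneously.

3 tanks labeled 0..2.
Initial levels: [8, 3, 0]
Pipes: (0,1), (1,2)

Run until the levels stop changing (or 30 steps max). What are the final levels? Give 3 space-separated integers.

Step 1: flows [0->1,1->2] -> levels [7 3 1]
Step 2: flows [0->1,1->2] -> levels [6 3 2]
Step 3: flows [0->1,1->2] -> levels [5 3 3]
Step 4: flows [0->1,1=2] -> levels [4 4 3]
Step 5: flows [0=1,1->2] -> levels [4 3 4]
Step 6: flows [0->1,2->1] -> levels [3 5 3]
Step 7: flows [1->0,1->2] -> levels [4 3 4]
  -> period-2 cycle: step 7 state = step 5 state; never stabilizes
  -> state at step 30: (30-5) mod 2 = 1, same as step 6 -> [3 5 3]

Answer: 3 5 3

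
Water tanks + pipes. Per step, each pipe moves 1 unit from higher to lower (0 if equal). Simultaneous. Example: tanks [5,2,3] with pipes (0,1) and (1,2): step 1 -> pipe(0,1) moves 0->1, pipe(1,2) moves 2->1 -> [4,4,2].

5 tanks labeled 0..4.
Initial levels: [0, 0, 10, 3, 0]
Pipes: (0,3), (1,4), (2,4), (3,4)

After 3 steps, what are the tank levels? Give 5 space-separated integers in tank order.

Step 1: flows [3->0,1=4,2->4,3->4] -> levels [1 0 9 1 2]
Step 2: flows [0=3,4->1,2->4,4->3] -> levels [1 1 8 2 1]
Step 3: flows [3->0,1=4,2->4,3->4] -> levels [2 1 7 0 3]

Answer: 2 1 7 0 3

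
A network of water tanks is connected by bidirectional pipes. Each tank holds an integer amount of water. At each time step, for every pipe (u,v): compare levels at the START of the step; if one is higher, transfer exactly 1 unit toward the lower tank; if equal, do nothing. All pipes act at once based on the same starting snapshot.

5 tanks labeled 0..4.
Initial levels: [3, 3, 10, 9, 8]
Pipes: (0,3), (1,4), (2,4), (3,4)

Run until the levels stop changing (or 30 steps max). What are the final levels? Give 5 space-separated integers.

Answer: 6 7 7 7 6

Derivation:
Step 1: flows [3->0,4->1,2->4,3->4] -> levels [4 4 9 7 9]
Step 2: flows [3->0,4->1,2=4,4->3] -> levels [5 5 9 7 7]
Step 3: flows [3->0,4->1,2->4,3=4] -> levels [6 6 8 6 7]
Step 4: flows [0=3,4->1,2->4,4->3] -> levels [6 7 7 7 6]
Step 5: flows [3->0,1->4,2->4,3->4] -> levels [7 6 6 5 9]
Step 6: flows [0->3,4->1,4->2,4->3] -> levels [6 7 7 7 6]
  -> period-2 cycle: step 6 state = step 4 state; never stabilizes
  -> state at step 30: (30-4) mod 2 = 0, same as step 4 -> [6 7 7 7 6]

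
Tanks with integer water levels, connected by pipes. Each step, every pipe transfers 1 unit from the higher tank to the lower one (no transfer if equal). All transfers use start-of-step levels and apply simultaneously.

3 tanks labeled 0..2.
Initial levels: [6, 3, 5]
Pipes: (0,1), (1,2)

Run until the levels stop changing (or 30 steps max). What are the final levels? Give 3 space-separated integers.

Step 1: flows [0->1,2->1] -> levels [5 5 4]
Step 2: flows [0=1,1->2] -> levels [5 4 5]
Step 3: flows [0->1,2->1] -> levels [4 6 4]
Step 4: flows [1->0,1->2] -> levels [5 4 5]
  -> period-2 cycle: step 4 state = step 2 state; never stabilizes
  -> state at step 30: (30-2) mod 2 = 0, same as step 2 -> [5 4 5]

Answer: 5 4 5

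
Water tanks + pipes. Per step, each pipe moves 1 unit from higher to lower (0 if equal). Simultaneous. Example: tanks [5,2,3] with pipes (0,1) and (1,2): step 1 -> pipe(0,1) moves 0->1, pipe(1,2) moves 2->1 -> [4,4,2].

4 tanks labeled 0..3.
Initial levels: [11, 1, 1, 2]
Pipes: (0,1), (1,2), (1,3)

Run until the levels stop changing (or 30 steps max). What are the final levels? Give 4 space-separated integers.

Answer: 3 6 3 3

Derivation:
Step 1: flows [0->1,1=2,3->1] -> levels [10 3 1 1]
Step 2: flows [0->1,1->2,1->3] -> levels [9 2 2 2]
Step 3: flows [0->1,1=2,1=3] -> levels [8 3 2 2]
Step 4: flows [0->1,1->2,1->3] -> levels [7 2 3 3]
Step 5: flows [0->1,2->1,3->1] -> levels [6 5 2 2]
Step 6: flows [0->1,1->2,1->3] -> levels [5 4 3 3]
Step 7: flows [0->1,1->2,1->3] -> levels [4 3 4 4]
Step 8: flows [0->1,2->1,3->1] -> levels [3 6 3 3]
Step 9: flows [1->0,1->2,1->3] -> levels [4 3 4 4]
  -> period-2 cycle: step 9 state = step 7 state; never stabilizes
  -> state at step 30: (30-7) mod 2 = 1, same as step 8 -> [3 6 3 3]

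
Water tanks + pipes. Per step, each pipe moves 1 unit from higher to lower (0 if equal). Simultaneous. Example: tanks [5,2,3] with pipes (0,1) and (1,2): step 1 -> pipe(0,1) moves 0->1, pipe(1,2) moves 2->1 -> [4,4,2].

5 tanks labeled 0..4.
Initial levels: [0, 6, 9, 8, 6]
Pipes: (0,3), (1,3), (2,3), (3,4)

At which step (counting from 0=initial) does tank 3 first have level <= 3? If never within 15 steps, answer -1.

Step 1: flows [3->0,3->1,2->3,3->4] -> levels [1 7 8 6 7]
Step 2: flows [3->0,1->3,2->3,4->3] -> levels [2 6 7 8 6]
Step 3: flows [3->0,3->1,3->2,3->4] -> levels [3 7 8 4 7]
Step 4: flows [3->0,1->3,2->3,4->3] -> levels [4 6 7 6 6]
Step 5: flows [3->0,1=3,2->3,3=4] -> levels [5 6 6 6 6]
Step 6: flows [3->0,1=3,2=3,3=4] -> levels [6 6 6 5 6]
Step 7: flows [0->3,1->3,2->3,4->3] -> levels [5 5 5 9 5]
Step 8: flows [3->0,3->1,3->2,3->4] -> levels [6 6 6 5 6]
  -> period-2 cycle (repeats step 6); tank 3 never drops to <=3
Tank 3 never reaches <=3 within 15 steps

Answer: -1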